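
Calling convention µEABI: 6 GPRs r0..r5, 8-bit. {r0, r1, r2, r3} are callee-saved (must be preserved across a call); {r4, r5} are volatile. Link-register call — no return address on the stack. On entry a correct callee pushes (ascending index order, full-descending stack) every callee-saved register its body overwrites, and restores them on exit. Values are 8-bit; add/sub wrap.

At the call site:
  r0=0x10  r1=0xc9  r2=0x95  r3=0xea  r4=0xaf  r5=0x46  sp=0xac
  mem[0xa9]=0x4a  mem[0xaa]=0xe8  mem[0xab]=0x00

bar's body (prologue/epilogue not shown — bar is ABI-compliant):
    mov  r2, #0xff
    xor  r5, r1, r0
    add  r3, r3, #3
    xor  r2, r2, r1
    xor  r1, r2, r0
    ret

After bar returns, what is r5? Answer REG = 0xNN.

prologue: push r1 -> mem[0xab]=0xc9, sp=0xab
prologue: push r2 -> mem[0xaa]=0x95, sp=0xaa
prologue: push r3 -> mem[0xa9]=0xea, sp=0xa9
body[0] mov  r2, #0xff -> r2=0xff
body[1] xor  r5, r1, r0 -> r5=0xd9
body[2] add  r3, r3, #3 -> r3=0xed
body[3] xor  r2, r2, r1 -> r2=0x36
body[4] xor  r1, r2, r0 -> r1=0x26
epilogue: pop r3=0xea, sp=0xaa
epilogue: pop r2=0x95, sp=0xab
epilogue: pop r1=0xc9, sp=0xac
r5 is caller-saved -> body value

REG = 0xd9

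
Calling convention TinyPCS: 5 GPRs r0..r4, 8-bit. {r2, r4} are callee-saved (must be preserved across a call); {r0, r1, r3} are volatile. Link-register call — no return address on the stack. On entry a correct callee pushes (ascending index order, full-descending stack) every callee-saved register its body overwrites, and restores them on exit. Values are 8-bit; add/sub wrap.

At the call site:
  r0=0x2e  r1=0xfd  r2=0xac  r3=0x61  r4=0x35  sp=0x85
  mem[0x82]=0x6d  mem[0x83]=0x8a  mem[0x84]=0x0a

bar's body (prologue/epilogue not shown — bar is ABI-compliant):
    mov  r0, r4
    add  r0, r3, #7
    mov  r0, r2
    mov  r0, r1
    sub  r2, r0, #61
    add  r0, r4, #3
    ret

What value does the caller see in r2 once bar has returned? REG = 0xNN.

REG = 0xac

prologue: push r2 → mem[0x84]=0xac, sp=0x84
body[0] mov  r0, r4 → r0=0x35
body[1] add  r0, r3, #7 → r0=0x68
body[2] mov  r0, r2 → r0=0xac
body[3] mov  r0, r1 → r0=0xfd
body[4] sub  r2, r0, #61 → r2=0xc0
body[5] add  r0, r4, #3 → r0=0x38
epilogue: pop r2=0xac, sp=0x85
r2 is callee-saved → restored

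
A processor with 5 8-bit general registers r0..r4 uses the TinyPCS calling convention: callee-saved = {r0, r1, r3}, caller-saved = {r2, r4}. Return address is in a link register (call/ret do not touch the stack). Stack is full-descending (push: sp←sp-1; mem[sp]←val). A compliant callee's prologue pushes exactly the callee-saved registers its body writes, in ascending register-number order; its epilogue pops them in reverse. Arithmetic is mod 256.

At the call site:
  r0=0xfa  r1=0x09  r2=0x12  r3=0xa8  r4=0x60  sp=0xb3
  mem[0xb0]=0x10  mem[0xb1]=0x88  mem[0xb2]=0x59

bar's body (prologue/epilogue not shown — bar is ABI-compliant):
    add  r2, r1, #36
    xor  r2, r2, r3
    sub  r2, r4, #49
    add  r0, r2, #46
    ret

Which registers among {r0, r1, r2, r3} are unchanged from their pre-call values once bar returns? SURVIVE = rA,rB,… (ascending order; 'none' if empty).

prologue: push r0 → mem[0xb2]=0xfa, sp=0xb2
body[0] add  r2, r1, #36 → r2=0x2d
body[1] xor  r2, r2, r3 → r2=0x85
body[2] sub  r2, r4, #49 → r2=0x2f
body[3] add  r0, r2, #46 → r0=0x5d
epilogue: pop r0=0xfa, sp=0xb3
r0: callee-saved, written=True
r1: callee-saved, written=False
r2: caller-saved, written=True
r3: callee-saved, written=False

SURVIVE = r0,r1,r3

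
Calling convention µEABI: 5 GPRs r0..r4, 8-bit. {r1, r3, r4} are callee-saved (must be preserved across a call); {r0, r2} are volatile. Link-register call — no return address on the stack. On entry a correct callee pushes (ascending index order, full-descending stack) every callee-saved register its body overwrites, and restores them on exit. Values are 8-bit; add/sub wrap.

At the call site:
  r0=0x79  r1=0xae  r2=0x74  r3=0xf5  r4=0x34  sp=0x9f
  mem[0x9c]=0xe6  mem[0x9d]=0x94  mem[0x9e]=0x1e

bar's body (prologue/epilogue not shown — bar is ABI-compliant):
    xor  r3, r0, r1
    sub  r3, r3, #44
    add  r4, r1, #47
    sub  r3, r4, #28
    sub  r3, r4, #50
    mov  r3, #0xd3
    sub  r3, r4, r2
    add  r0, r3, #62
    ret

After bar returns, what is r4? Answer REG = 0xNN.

REG = 0x34

prologue: push r3 -> mem[0x9e]=0xf5, sp=0x9e
prologue: push r4 -> mem[0x9d]=0x34, sp=0x9d
body[0] xor  r3, r0, r1 -> r3=0xd7
body[1] sub  r3, r3, #44 -> r3=0xab
body[2] add  r4, r1, #47 -> r4=0xdd
body[3] sub  r3, r4, #28 -> r3=0xc1
body[4] sub  r3, r4, #50 -> r3=0xab
body[5] mov  r3, #0xd3 -> r3=0xd3
body[6] sub  r3, r4, r2 -> r3=0x69
body[7] add  r0, r3, #62 -> r0=0xa7
epilogue: pop r4=0x34, sp=0x9e
epilogue: pop r3=0xf5, sp=0x9f
r4 is callee-saved -> restored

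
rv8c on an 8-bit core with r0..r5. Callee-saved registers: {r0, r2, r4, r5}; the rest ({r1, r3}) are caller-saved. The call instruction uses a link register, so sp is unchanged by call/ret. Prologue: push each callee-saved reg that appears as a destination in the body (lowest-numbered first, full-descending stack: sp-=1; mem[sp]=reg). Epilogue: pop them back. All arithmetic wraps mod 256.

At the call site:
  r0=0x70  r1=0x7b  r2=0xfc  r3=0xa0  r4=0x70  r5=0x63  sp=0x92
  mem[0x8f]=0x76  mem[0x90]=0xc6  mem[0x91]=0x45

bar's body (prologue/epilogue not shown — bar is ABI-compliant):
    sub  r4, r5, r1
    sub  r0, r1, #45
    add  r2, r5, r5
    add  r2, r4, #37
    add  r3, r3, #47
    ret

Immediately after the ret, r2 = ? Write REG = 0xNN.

prologue: push r0 → mem[0x91]=0x70, sp=0x91
prologue: push r2 → mem[0x90]=0xfc, sp=0x90
prologue: push r4 → mem[0x8f]=0x70, sp=0x8f
body[0] sub  r4, r5, r1 → r4=0xe8
body[1] sub  r0, r1, #45 → r0=0x4e
body[2] add  r2, r5, r5 → r2=0xc6
body[3] add  r2, r4, #37 → r2=0x0d
body[4] add  r3, r3, #47 → r3=0xcf
epilogue: pop r4=0x70, sp=0x90
epilogue: pop r2=0xfc, sp=0x91
epilogue: pop r0=0x70, sp=0x92
r2 is callee-saved → restored

REG = 0xfc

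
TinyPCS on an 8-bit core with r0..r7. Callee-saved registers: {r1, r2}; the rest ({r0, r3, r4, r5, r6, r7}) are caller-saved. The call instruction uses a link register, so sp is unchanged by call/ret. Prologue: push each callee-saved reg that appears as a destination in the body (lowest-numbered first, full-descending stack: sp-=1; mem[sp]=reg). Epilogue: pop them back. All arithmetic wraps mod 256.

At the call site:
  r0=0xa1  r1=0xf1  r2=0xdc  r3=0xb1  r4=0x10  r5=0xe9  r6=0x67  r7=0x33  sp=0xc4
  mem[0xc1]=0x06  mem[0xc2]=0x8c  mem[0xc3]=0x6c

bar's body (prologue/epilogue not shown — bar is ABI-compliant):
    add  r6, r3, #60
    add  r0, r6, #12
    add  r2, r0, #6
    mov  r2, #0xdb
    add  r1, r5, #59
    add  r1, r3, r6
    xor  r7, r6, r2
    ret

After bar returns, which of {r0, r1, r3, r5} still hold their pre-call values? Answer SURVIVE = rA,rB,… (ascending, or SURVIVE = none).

prologue: push r1 → mem[0xc3]=0xf1, sp=0xc3
prologue: push r2 → mem[0xc2]=0xdc, sp=0xc2
body[0] add  r6, r3, #60 → r6=0xed
body[1] add  r0, r6, #12 → r0=0xf9
body[2] add  r2, r0, #6 → r2=0xff
body[3] mov  r2, #0xdb → r2=0xdb
body[4] add  r1, r5, #59 → r1=0x24
body[5] add  r1, r3, r6 → r1=0x9e
body[6] xor  r7, r6, r2 → r7=0x36
epilogue: pop r2=0xdc, sp=0xc3
epilogue: pop r1=0xf1, sp=0xc4
r0: caller-saved, written=True
r1: callee-saved, written=True
r3: caller-saved, written=False
r5: caller-saved, written=False

SURVIVE = r1,r3,r5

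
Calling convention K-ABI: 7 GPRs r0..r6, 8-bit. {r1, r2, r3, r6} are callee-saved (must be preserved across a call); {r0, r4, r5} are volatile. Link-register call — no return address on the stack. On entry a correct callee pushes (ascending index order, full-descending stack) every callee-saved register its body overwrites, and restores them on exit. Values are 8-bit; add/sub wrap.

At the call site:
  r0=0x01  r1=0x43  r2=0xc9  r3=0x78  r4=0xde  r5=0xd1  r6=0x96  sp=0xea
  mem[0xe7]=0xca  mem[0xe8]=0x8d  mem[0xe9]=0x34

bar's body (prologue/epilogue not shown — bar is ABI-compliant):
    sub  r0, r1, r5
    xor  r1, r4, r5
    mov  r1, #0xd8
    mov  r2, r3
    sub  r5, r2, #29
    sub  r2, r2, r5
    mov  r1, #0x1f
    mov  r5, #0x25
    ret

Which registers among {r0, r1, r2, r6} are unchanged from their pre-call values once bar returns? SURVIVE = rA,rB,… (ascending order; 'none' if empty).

prologue: push r1 → mem[0xe9]=0x43, sp=0xe9
prologue: push r2 → mem[0xe8]=0xc9, sp=0xe8
body[0] sub  r0, r1, r5 → r0=0x72
body[1] xor  r1, r4, r5 → r1=0x0f
body[2] mov  r1, #0xd8 → r1=0xd8
body[3] mov  r2, r3 → r2=0x78
body[4] sub  r5, r2, #29 → r5=0x5b
body[5] sub  r2, r2, r5 → r2=0x1d
body[6] mov  r1, #0x1f → r1=0x1f
body[7] mov  r5, #0x25 → r5=0x25
epilogue: pop r2=0xc9, sp=0xe9
epilogue: pop r1=0x43, sp=0xea
r0: caller-saved, written=True
r1: callee-saved, written=True
r2: callee-saved, written=True
r6: callee-saved, written=False

SURVIVE = r1,r2,r6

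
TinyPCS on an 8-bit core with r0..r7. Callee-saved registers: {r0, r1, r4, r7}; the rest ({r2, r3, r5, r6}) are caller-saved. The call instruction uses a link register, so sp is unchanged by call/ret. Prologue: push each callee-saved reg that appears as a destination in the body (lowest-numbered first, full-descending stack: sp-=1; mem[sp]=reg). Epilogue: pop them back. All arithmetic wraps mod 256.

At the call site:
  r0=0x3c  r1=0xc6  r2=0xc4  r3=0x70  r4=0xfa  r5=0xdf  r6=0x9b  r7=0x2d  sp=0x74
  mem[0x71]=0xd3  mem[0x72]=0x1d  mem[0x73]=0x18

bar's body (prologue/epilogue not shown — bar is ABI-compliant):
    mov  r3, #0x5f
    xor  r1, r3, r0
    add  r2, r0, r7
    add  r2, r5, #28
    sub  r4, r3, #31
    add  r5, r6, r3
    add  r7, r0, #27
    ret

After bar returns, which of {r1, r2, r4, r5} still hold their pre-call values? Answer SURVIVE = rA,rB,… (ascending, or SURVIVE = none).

SURVIVE = r1,r4

prologue: push r1 → mem[0x73]=0xc6, sp=0x73
prologue: push r4 → mem[0x72]=0xfa, sp=0x72
prologue: push r7 → mem[0x71]=0x2d, sp=0x71
body[0] mov  r3, #0x5f → r3=0x5f
body[1] xor  r1, r3, r0 → r1=0x63
body[2] add  r2, r0, r7 → r2=0x69
body[3] add  r2, r5, #28 → r2=0xfb
body[4] sub  r4, r3, #31 → r4=0x40
body[5] add  r5, r6, r3 → r5=0xfa
body[6] add  r7, r0, #27 → r7=0x57
epilogue: pop r7=0x2d, sp=0x72
epilogue: pop r4=0xfa, sp=0x73
epilogue: pop r1=0xc6, sp=0x74
r1: callee-saved, written=True
r2: caller-saved, written=True
r4: callee-saved, written=True
r5: caller-saved, written=True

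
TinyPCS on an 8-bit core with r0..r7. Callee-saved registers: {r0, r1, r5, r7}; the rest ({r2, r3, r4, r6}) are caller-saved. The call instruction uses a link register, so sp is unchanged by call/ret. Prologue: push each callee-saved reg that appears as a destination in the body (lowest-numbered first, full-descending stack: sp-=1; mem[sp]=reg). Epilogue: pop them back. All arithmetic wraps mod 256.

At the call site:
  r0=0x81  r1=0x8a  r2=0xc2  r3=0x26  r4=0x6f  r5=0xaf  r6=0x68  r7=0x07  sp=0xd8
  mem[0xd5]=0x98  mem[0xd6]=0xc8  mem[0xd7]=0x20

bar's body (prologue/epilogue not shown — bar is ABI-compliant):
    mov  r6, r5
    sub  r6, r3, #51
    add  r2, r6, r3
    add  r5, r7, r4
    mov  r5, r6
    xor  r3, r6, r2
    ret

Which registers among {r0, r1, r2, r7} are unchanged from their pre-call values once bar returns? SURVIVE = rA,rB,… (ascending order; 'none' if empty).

SURVIVE = r0,r1,r7

prologue: push r5 -> mem[0xd7]=0xaf, sp=0xd7
body[0] mov  r6, r5 -> r6=0xaf
body[1] sub  r6, r3, #51 -> r6=0xf3
body[2] add  r2, r6, r3 -> r2=0x19
body[3] add  r5, r7, r4 -> r5=0x76
body[4] mov  r5, r6 -> r5=0xf3
body[5] xor  r3, r6, r2 -> r3=0xea
epilogue: pop r5=0xaf, sp=0xd8
r0: callee-saved, written=False
r1: callee-saved, written=False
r2: caller-saved, written=True
r7: callee-saved, written=False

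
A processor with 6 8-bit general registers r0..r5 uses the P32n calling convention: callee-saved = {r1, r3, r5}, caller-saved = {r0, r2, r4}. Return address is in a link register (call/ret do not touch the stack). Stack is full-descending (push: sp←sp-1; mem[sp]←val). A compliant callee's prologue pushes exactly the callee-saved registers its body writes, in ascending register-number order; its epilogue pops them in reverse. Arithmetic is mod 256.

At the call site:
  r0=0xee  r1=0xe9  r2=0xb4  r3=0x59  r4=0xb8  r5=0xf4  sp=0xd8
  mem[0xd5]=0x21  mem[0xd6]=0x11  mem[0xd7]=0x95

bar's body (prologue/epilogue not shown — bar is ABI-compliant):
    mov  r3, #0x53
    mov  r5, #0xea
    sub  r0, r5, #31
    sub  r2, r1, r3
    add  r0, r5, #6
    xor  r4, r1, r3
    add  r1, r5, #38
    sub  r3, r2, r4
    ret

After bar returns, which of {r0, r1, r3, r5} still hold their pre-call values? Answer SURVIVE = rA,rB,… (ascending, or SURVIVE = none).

prologue: push r1 -> mem[0xd7]=0xe9, sp=0xd7
prologue: push r3 -> mem[0xd6]=0x59, sp=0xd6
prologue: push r5 -> mem[0xd5]=0xf4, sp=0xd5
body[0] mov  r3, #0x53 -> r3=0x53
body[1] mov  r5, #0xea -> r5=0xea
body[2] sub  r0, r5, #31 -> r0=0xcb
body[3] sub  r2, r1, r3 -> r2=0x96
body[4] add  r0, r5, #6 -> r0=0xf0
body[5] xor  r4, r1, r3 -> r4=0xba
body[6] add  r1, r5, #38 -> r1=0x10
body[7] sub  r3, r2, r4 -> r3=0xdc
epilogue: pop r5=0xf4, sp=0xd6
epilogue: pop r3=0x59, sp=0xd7
epilogue: pop r1=0xe9, sp=0xd8
r0: caller-saved, written=True
r1: callee-saved, written=True
r3: callee-saved, written=True
r5: callee-saved, written=True

SURVIVE = r1,r3,r5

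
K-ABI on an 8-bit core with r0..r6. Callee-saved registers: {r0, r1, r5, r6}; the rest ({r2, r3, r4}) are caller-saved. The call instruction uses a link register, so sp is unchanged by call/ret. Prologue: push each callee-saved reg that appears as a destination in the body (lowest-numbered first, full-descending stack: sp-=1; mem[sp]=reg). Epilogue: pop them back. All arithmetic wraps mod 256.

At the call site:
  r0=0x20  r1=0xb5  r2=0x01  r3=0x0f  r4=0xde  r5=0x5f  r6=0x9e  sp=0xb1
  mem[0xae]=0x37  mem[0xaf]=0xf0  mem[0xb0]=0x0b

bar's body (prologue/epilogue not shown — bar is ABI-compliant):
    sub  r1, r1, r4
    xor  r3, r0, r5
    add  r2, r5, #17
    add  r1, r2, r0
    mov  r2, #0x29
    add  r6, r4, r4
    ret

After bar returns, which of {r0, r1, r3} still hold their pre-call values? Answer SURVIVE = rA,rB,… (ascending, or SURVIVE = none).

SURVIVE = r0,r1

prologue: push r1 → mem[0xb0]=0xb5, sp=0xb0
prologue: push r6 → mem[0xaf]=0x9e, sp=0xaf
body[0] sub  r1, r1, r4 → r1=0xd7
body[1] xor  r3, r0, r5 → r3=0x7f
body[2] add  r2, r5, #17 → r2=0x70
body[3] add  r1, r2, r0 → r1=0x90
body[4] mov  r2, #0x29 → r2=0x29
body[5] add  r6, r4, r4 → r6=0xbc
epilogue: pop r6=0x9e, sp=0xb0
epilogue: pop r1=0xb5, sp=0xb1
r0: callee-saved, written=False
r1: callee-saved, written=True
r3: caller-saved, written=True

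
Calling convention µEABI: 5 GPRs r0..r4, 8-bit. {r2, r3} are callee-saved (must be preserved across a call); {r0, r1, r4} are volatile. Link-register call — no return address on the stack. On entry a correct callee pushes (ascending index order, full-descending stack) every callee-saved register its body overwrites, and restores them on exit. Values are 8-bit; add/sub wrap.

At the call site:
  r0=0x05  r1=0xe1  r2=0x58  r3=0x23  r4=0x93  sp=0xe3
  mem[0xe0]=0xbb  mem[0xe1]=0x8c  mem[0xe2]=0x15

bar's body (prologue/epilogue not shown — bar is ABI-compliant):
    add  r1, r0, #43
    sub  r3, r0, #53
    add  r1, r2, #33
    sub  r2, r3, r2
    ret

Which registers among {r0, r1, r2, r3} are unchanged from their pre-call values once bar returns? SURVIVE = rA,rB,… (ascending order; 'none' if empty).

prologue: push r2 → mem[0xe2]=0x58, sp=0xe2
prologue: push r3 → mem[0xe1]=0x23, sp=0xe1
body[0] add  r1, r0, #43 → r1=0x30
body[1] sub  r3, r0, #53 → r3=0xd0
body[2] add  r1, r2, #33 → r1=0x79
body[3] sub  r2, r3, r2 → r2=0x78
epilogue: pop r3=0x23, sp=0xe2
epilogue: pop r2=0x58, sp=0xe3
r0: caller-saved, written=False
r1: caller-saved, written=True
r2: callee-saved, written=True
r3: callee-saved, written=True

SURVIVE = r0,r2,r3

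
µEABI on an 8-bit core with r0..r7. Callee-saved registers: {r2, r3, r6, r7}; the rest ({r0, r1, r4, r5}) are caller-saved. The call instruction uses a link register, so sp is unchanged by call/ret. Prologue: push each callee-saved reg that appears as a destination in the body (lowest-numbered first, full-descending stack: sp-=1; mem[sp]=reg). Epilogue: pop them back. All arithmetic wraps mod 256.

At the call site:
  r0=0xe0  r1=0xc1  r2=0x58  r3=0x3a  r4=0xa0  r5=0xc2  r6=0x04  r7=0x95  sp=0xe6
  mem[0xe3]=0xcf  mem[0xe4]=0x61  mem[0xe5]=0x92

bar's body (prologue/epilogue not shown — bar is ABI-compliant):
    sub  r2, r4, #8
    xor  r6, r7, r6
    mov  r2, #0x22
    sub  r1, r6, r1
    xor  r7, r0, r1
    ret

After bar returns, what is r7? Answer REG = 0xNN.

prologue: push r2 -> mem[0xe5]=0x58, sp=0xe5
prologue: push r6 -> mem[0xe4]=0x04, sp=0xe4
prologue: push r7 -> mem[0xe3]=0x95, sp=0xe3
body[0] sub  r2, r4, #8 -> r2=0x98
body[1] xor  r6, r7, r6 -> r6=0x91
body[2] mov  r2, #0x22 -> r2=0x22
body[3] sub  r1, r6, r1 -> r1=0xd0
body[4] xor  r7, r0, r1 -> r7=0x30
epilogue: pop r7=0x95, sp=0xe4
epilogue: pop r6=0x04, sp=0xe5
epilogue: pop r2=0x58, sp=0xe6
r7 is callee-saved -> restored

REG = 0x95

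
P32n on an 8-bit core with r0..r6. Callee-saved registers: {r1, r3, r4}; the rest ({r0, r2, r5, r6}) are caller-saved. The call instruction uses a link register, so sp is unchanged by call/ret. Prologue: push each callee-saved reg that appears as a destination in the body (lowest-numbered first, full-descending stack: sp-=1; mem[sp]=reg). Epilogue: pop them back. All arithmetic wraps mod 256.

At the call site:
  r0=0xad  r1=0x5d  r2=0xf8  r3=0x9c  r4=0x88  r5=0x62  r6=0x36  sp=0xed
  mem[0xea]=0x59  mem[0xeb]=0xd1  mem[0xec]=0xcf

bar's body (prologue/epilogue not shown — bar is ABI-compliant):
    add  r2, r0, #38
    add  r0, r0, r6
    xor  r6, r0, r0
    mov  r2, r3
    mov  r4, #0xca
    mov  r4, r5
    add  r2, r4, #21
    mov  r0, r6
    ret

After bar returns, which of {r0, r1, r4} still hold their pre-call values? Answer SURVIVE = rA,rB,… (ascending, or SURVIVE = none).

prologue: push r4 → mem[0xec]=0x88, sp=0xec
body[0] add  r2, r0, #38 → r2=0xd3
body[1] add  r0, r0, r6 → r0=0xe3
body[2] xor  r6, r0, r0 → r6=0x00
body[3] mov  r2, r3 → r2=0x9c
body[4] mov  r4, #0xca → r4=0xca
body[5] mov  r4, r5 → r4=0x62
body[6] add  r2, r4, #21 → r2=0x77
body[7] mov  r0, r6 → r0=0x00
epilogue: pop r4=0x88, sp=0xed
r0: caller-saved, written=True
r1: callee-saved, written=False
r4: callee-saved, written=True

SURVIVE = r1,r4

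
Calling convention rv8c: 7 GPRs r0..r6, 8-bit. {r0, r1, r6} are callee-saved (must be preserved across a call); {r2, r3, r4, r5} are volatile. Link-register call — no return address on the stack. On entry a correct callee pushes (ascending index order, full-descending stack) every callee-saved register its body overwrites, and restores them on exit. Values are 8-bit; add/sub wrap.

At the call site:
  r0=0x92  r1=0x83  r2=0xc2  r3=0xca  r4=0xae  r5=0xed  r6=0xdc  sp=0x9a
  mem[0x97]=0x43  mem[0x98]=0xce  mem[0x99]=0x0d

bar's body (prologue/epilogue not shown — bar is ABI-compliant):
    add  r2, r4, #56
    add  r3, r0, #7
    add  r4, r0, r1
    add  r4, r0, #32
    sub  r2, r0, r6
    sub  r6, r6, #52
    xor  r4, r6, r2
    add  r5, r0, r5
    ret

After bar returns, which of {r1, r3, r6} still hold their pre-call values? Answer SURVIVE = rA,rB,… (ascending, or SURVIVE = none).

SURVIVE = r1,r6

prologue: push r6 -> mem[0x99]=0xdc, sp=0x99
body[0] add  r2, r4, #56 -> r2=0xe6
body[1] add  r3, r0, #7 -> r3=0x99
body[2] add  r4, r0, r1 -> r4=0x15
body[3] add  r4, r0, #32 -> r4=0xb2
body[4] sub  r2, r0, r6 -> r2=0xb6
body[5] sub  r6, r6, #52 -> r6=0xa8
body[6] xor  r4, r6, r2 -> r4=0x1e
body[7] add  r5, r0, r5 -> r5=0x7f
epilogue: pop r6=0xdc, sp=0x9a
r1: callee-saved, written=False
r3: caller-saved, written=True
r6: callee-saved, written=True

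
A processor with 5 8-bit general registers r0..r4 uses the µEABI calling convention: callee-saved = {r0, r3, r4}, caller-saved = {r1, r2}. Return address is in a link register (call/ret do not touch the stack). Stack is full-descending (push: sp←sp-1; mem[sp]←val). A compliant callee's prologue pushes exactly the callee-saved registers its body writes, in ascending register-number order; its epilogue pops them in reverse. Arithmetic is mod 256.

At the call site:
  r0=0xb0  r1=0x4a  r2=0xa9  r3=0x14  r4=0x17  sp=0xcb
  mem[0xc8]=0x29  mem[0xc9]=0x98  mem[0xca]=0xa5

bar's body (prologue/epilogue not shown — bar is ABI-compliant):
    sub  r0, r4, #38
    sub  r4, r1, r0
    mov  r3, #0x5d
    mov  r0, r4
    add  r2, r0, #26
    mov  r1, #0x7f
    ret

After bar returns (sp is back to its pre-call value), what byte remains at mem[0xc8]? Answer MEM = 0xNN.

MEM = 0x17

prologue: push r0 -> mem[0xca]=0xb0, sp=0xca
prologue: push r3 -> mem[0xc9]=0x14, sp=0xc9
prologue: push r4 -> mem[0xc8]=0x17, sp=0xc8
body[0] sub  r0, r4, #38 -> r0=0xf1
body[1] sub  r4, r1, r0 -> r4=0x59
body[2] mov  r3, #0x5d -> r3=0x5d
body[3] mov  r0, r4 -> r0=0x59
body[4] add  r2, r0, #26 -> r2=0x73
body[5] mov  r1, #0x7f -> r1=0x7f
epilogue: pop r4=0x17, sp=0xc9
epilogue: pop r3=0x14, sp=0xca
epilogue: pop r0=0xb0, sp=0xcb
prologue pushed ['r0', 'r3', 'r4'] at ['0xca', '0xc9', '0xc8']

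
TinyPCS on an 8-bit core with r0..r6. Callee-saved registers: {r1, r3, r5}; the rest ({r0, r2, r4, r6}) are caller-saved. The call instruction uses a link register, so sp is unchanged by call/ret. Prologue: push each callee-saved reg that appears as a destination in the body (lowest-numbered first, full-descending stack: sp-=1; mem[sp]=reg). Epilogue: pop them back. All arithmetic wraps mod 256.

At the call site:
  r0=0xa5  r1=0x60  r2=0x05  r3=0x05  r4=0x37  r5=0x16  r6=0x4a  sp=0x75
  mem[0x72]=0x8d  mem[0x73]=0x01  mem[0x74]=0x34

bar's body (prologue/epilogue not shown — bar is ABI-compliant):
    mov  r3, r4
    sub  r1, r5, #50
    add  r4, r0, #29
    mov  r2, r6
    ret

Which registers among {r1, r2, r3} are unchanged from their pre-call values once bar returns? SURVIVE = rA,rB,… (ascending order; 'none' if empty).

prologue: push r1 -> mem[0x74]=0x60, sp=0x74
prologue: push r3 -> mem[0x73]=0x05, sp=0x73
body[0] mov  r3, r4 -> r3=0x37
body[1] sub  r1, r5, #50 -> r1=0xe4
body[2] add  r4, r0, #29 -> r4=0xc2
body[3] mov  r2, r6 -> r2=0x4a
epilogue: pop r3=0x05, sp=0x74
epilogue: pop r1=0x60, sp=0x75
r1: callee-saved, written=True
r2: caller-saved, written=True
r3: callee-saved, written=True

SURVIVE = r1,r3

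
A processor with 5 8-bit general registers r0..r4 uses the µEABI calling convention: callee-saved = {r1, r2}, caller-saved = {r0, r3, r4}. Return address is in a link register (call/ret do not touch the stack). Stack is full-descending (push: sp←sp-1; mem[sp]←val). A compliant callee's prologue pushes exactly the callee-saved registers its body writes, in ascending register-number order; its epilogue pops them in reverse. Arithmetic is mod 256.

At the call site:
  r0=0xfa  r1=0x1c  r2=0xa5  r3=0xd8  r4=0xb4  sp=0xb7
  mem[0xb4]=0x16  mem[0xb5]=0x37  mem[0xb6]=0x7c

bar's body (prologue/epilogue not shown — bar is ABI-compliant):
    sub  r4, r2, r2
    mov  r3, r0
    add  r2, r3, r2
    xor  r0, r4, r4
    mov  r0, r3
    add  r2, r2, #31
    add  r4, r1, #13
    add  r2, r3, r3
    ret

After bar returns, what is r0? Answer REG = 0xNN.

prologue: push r2 -> mem[0xb6]=0xa5, sp=0xb6
body[0] sub  r4, r2, r2 -> r4=0x00
body[1] mov  r3, r0 -> r3=0xfa
body[2] add  r2, r3, r2 -> r2=0x9f
body[3] xor  r0, r4, r4 -> r0=0x00
body[4] mov  r0, r3 -> r0=0xfa
body[5] add  r2, r2, #31 -> r2=0xbe
body[6] add  r4, r1, #13 -> r4=0x29
body[7] add  r2, r3, r3 -> r2=0xf4
epilogue: pop r2=0xa5, sp=0xb7
r0 is caller-saved -> body value

REG = 0xfa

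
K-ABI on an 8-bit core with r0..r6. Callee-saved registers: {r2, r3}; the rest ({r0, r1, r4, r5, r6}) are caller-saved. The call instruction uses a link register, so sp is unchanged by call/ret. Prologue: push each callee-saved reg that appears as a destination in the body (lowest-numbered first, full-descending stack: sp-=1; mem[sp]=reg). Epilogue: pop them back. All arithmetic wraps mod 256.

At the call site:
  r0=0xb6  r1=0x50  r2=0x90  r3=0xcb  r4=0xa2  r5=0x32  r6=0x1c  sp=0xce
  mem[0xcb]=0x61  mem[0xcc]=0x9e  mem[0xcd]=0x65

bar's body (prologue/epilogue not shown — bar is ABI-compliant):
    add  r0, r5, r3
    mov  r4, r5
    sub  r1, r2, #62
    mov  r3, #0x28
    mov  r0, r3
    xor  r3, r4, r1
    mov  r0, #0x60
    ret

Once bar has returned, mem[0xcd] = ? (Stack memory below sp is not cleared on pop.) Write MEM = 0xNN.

MEM = 0xcb

prologue: push r3 → mem[0xcd]=0xcb, sp=0xcd
body[0] add  r0, r5, r3 → r0=0xfd
body[1] mov  r4, r5 → r4=0x32
body[2] sub  r1, r2, #62 → r1=0x52
body[3] mov  r3, #0x28 → r3=0x28
body[4] mov  r0, r3 → r0=0x28
body[5] xor  r3, r4, r1 → r3=0x60
body[6] mov  r0, #0x60 → r0=0x60
epilogue: pop r3=0xcb, sp=0xce
prologue pushed ['r3'] at ['0xcd']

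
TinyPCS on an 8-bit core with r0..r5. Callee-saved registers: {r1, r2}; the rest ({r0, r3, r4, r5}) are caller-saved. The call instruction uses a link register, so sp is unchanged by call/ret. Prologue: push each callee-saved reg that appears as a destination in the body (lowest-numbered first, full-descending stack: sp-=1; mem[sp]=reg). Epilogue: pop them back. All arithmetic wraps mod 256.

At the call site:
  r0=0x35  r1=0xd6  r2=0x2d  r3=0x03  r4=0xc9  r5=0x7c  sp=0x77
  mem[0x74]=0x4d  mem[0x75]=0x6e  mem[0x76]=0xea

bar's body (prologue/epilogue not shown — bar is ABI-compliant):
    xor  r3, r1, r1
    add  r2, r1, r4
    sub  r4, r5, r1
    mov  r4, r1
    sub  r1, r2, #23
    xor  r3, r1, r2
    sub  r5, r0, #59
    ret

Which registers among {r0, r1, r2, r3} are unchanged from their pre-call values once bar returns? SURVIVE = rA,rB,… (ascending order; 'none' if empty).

prologue: push r1 → mem[0x76]=0xd6, sp=0x76
prologue: push r2 → mem[0x75]=0x2d, sp=0x75
body[0] xor  r3, r1, r1 → r3=0x00
body[1] add  r2, r1, r4 → r2=0x9f
body[2] sub  r4, r5, r1 → r4=0xa6
body[3] mov  r4, r1 → r4=0xd6
body[4] sub  r1, r2, #23 → r1=0x88
body[5] xor  r3, r1, r2 → r3=0x17
body[6] sub  r5, r0, #59 → r5=0xfa
epilogue: pop r2=0x2d, sp=0x76
epilogue: pop r1=0xd6, sp=0x77
r0: caller-saved, written=False
r1: callee-saved, written=True
r2: callee-saved, written=True
r3: caller-saved, written=True

SURVIVE = r0,r1,r2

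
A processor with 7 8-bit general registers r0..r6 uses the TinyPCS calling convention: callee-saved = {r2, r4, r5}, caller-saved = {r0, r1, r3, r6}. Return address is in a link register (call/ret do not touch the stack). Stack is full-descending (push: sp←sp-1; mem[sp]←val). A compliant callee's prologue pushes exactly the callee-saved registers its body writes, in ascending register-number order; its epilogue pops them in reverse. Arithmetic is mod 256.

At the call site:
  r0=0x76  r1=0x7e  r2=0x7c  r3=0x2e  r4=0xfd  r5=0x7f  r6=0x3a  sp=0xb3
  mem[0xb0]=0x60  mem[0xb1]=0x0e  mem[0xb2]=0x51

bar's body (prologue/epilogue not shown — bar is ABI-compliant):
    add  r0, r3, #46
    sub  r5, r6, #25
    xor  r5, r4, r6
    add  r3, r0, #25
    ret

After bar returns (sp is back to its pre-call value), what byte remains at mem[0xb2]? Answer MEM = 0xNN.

MEM = 0x7f

prologue: push r5 -> mem[0xb2]=0x7f, sp=0xb2
body[0] add  r0, r3, #46 -> r0=0x5c
body[1] sub  r5, r6, #25 -> r5=0x21
body[2] xor  r5, r4, r6 -> r5=0xc7
body[3] add  r3, r0, #25 -> r3=0x75
epilogue: pop r5=0x7f, sp=0xb3
prologue pushed ['r5'] at ['0xb2']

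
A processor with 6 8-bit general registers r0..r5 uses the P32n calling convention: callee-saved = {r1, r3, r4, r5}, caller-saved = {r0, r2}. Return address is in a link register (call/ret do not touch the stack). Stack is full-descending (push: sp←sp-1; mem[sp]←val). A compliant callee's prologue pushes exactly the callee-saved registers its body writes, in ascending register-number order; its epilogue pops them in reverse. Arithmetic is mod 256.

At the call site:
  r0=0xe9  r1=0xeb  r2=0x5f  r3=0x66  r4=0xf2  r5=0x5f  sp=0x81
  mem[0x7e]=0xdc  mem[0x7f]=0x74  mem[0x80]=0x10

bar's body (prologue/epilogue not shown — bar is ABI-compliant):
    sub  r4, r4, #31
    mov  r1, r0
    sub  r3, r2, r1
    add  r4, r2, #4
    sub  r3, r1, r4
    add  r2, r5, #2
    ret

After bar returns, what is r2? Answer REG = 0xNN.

prologue: push r1 -> mem[0x80]=0xeb, sp=0x80
prologue: push r3 -> mem[0x7f]=0x66, sp=0x7f
prologue: push r4 -> mem[0x7e]=0xf2, sp=0x7e
body[0] sub  r4, r4, #31 -> r4=0xd3
body[1] mov  r1, r0 -> r1=0xe9
body[2] sub  r3, r2, r1 -> r3=0x76
body[3] add  r4, r2, #4 -> r4=0x63
body[4] sub  r3, r1, r4 -> r3=0x86
body[5] add  r2, r5, #2 -> r2=0x61
epilogue: pop r4=0xf2, sp=0x7f
epilogue: pop r3=0x66, sp=0x80
epilogue: pop r1=0xeb, sp=0x81
r2 is caller-saved -> body value

REG = 0x61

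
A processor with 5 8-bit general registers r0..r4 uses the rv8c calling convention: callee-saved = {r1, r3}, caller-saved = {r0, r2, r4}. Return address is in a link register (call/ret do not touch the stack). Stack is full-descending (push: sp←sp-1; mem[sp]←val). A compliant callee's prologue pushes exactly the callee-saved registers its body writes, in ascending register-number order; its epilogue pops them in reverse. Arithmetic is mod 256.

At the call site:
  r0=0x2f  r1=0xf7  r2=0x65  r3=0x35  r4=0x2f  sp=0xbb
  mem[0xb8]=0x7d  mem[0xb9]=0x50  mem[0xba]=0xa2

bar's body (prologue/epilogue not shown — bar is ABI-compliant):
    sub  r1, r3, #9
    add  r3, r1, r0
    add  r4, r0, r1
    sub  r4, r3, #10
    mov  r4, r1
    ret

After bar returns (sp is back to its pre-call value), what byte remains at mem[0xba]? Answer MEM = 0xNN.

prologue: push r1 → mem[0xba]=0xf7, sp=0xba
prologue: push r3 → mem[0xb9]=0x35, sp=0xb9
body[0] sub  r1, r3, #9 → r1=0x2c
body[1] add  r3, r1, r0 → r3=0x5b
body[2] add  r4, r0, r1 → r4=0x5b
body[3] sub  r4, r3, #10 → r4=0x51
body[4] mov  r4, r1 → r4=0x2c
epilogue: pop r3=0x35, sp=0xba
epilogue: pop r1=0xf7, sp=0xbb
prologue pushed ['r1', 'r3'] at ['0xba', '0xb9']

MEM = 0xf7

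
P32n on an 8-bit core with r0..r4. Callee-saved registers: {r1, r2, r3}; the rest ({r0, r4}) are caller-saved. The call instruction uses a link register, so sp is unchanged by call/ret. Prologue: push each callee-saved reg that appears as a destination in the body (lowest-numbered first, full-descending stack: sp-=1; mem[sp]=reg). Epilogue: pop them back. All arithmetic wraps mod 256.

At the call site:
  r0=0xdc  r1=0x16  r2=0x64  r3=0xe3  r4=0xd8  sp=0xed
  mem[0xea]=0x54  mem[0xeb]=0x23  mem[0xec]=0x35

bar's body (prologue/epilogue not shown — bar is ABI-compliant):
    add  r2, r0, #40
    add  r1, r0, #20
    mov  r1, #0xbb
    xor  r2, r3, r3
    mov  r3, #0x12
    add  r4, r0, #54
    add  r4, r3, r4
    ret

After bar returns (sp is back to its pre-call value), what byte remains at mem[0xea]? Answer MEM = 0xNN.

prologue: push r1 -> mem[0xec]=0x16, sp=0xec
prologue: push r2 -> mem[0xeb]=0x64, sp=0xeb
prologue: push r3 -> mem[0xea]=0xe3, sp=0xea
body[0] add  r2, r0, #40 -> r2=0x04
body[1] add  r1, r0, #20 -> r1=0xf0
body[2] mov  r1, #0xbb -> r1=0xbb
body[3] xor  r2, r3, r3 -> r2=0x00
body[4] mov  r3, #0x12 -> r3=0x12
body[5] add  r4, r0, #54 -> r4=0x12
body[6] add  r4, r3, r4 -> r4=0x24
epilogue: pop r3=0xe3, sp=0xeb
epilogue: pop r2=0x64, sp=0xec
epilogue: pop r1=0x16, sp=0xed
prologue pushed ['r1', 'r2', 'r3'] at ['0xec', '0xeb', '0xea']

MEM = 0xe3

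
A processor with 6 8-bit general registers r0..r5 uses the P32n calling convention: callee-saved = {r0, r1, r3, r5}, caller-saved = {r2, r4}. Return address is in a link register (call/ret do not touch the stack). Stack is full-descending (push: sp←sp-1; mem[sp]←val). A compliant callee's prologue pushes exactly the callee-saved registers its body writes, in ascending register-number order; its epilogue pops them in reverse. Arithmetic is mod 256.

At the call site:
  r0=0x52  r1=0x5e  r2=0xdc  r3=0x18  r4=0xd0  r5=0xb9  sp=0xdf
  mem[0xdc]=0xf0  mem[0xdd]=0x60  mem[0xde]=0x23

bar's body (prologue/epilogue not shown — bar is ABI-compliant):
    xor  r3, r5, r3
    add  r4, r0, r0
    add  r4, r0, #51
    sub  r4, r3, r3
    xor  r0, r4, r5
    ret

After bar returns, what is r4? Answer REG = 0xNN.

REG = 0x00

prologue: push r0 -> mem[0xde]=0x52, sp=0xde
prologue: push r3 -> mem[0xdd]=0x18, sp=0xdd
body[0] xor  r3, r5, r3 -> r3=0xa1
body[1] add  r4, r0, r0 -> r4=0xa4
body[2] add  r4, r0, #51 -> r4=0x85
body[3] sub  r4, r3, r3 -> r4=0x00
body[4] xor  r0, r4, r5 -> r0=0xb9
epilogue: pop r3=0x18, sp=0xde
epilogue: pop r0=0x52, sp=0xdf
r4 is caller-saved -> body value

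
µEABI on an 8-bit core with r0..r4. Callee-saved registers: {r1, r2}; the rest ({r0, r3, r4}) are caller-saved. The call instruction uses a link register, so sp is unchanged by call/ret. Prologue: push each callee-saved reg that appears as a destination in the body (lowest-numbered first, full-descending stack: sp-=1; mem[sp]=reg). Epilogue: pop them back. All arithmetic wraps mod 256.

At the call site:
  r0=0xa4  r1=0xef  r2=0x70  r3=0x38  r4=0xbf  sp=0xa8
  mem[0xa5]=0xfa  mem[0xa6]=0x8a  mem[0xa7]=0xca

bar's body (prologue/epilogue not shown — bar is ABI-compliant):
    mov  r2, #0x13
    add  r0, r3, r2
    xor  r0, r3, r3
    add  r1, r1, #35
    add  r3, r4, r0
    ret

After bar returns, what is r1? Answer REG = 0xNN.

prologue: push r1 → mem[0xa7]=0xef, sp=0xa7
prologue: push r2 → mem[0xa6]=0x70, sp=0xa6
body[0] mov  r2, #0x13 → r2=0x13
body[1] add  r0, r3, r2 → r0=0x4b
body[2] xor  r0, r3, r3 → r0=0x00
body[3] add  r1, r1, #35 → r1=0x12
body[4] add  r3, r4, r0 → r3=0xbf
epilogue: pop r2=0x70, sp=0xa7
epilogue: pop r1=0xef, sp=0xa8
r1 is callee-saved → restored

REG = 0xef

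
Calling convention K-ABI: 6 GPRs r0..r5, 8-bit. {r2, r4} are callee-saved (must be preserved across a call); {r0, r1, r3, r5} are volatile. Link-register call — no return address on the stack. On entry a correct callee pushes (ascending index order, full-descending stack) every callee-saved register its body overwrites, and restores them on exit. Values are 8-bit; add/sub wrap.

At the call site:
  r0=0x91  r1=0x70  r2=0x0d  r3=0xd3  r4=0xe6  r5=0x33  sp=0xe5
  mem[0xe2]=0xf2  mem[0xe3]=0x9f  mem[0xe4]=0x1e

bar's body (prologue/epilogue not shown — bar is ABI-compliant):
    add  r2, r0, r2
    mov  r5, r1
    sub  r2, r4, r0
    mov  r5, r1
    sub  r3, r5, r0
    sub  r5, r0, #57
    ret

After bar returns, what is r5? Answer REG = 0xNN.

prologue: push r2 → mem[0xe4]=0x0d, sp=0xe4
body[0] add  r2, r0, r2 → r2=0x9e
body[1] mov  r5, r1 → r5=0x70
body[2] sub  r2, r4, r0 → r2=0x55
body[3] mov  r5, r1 → r5=0x70
body[4] sub  r3, r5, r0 → r3=0xdf
body[5] sub  r5, r0, #57 → r5=0x58
epilogue: pop r2=0x0d, sp=0xe5
r5 is caller-saved → body value

REG = 0x58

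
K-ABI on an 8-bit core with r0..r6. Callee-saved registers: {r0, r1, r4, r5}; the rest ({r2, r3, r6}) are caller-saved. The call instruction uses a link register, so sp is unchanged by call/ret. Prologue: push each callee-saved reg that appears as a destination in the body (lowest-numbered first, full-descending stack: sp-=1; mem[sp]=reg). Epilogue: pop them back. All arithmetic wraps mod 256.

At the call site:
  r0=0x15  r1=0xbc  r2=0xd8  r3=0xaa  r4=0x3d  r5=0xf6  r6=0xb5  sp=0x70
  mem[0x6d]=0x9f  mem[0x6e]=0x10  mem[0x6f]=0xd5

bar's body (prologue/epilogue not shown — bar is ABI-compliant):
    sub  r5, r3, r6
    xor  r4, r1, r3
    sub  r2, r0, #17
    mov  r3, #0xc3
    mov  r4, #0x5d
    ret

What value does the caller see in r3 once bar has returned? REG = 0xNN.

REG = 0xc3

prologue: push r4 -> mem[0x6f]=0x3d, sp=0x6f
prologue: push r5 -> mem[0x6e]=0xf6, sp=0x6e
body[0] sub  r5, r3, r6 -> r5=0xf5
body[1] xor  r4, r1, r3 -> r4=0x16
body[2] sub  r2, r0, #17 -> r2=0x04
body[3] mov  r3, #0xc3 -> r3=0xc3
body[4] mov  r4, #0x5d -> r4=0x5d
epilogue: pop r5=0xf6, sp=0x6f
epilogue: pop r4=0x3d, sp=0x70
r3 is caller-saved -> body value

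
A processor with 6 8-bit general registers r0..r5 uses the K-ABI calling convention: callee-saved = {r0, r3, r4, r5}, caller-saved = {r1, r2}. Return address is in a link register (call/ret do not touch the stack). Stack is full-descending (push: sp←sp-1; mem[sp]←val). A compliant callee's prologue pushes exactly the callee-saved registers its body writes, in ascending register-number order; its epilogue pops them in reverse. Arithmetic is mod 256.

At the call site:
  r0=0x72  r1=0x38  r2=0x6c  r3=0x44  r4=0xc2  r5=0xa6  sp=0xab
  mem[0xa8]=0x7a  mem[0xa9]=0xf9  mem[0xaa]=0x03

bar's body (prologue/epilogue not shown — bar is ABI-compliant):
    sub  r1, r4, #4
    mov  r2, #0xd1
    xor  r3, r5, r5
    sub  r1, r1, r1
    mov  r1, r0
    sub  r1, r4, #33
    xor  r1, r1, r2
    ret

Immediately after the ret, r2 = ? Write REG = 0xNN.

REG = 0xd1

prologue: push r3 -> mem[0xaa]=0x44, sp=0xaa
body[0] sub  r1, r4, #4 -> r1=0xbe
body[1] mov  r2, #0xd1 -> r2=0xd1
body[2] xor  r3, r5, r5 -> r3=0x00
body[3] sub  r1, r1, r1 -> r1=0x00
body[4] mov  r1, r0 -> r1=0x72
body[5] sub  r1, r4, #33 -> r1=0xa1
body[6] xor  r1, r1, r2 -> r1=0x70
epilogue: pop r3=0x44, sp=0xab
r2 is caller-saved -> body value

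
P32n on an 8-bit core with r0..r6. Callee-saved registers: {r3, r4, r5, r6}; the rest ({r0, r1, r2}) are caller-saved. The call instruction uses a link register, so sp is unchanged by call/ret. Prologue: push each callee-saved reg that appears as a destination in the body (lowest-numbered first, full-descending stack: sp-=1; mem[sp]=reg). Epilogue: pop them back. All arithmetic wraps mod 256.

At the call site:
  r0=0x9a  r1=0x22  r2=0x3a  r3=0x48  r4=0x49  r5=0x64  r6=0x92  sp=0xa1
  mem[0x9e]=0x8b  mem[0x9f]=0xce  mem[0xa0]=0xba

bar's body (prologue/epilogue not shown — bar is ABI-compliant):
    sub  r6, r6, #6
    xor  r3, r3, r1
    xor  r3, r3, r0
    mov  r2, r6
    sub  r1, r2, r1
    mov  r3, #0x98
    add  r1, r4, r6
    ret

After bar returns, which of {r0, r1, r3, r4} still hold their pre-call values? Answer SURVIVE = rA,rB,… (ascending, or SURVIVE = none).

SURVIVE = r0,r3,r4

prologue: push r3 → mem[0xa0]=0x48, sp=0xa0
prologue: push r6 → mem[0x9f]=0x92, sp=0x9f
body[0] sub  r6, r6, #6 → r6=0x8c
body[1] xor  r3, r3, r1 → r3=0x6a
body[2] xor  r3, r3, r0 → r3=0xf0
body[3] mov  r2, r6 → r2=0x8c
body[4] sub  r1, r2, r1 → r1=0x6a
body[5] mov  r3, #0x98 → r3=0x98
body[6] add  r1, r4, r6 → r1=0xd5
epilogue: pop r6=0x92, sp=0xa0
epilogue: pop r3=0x48, sp=0xa1
r0: caller-saved, written=False
r1: caller-saved, written=True
r3: callee-saved, written=True
r4: callee-saved, written=False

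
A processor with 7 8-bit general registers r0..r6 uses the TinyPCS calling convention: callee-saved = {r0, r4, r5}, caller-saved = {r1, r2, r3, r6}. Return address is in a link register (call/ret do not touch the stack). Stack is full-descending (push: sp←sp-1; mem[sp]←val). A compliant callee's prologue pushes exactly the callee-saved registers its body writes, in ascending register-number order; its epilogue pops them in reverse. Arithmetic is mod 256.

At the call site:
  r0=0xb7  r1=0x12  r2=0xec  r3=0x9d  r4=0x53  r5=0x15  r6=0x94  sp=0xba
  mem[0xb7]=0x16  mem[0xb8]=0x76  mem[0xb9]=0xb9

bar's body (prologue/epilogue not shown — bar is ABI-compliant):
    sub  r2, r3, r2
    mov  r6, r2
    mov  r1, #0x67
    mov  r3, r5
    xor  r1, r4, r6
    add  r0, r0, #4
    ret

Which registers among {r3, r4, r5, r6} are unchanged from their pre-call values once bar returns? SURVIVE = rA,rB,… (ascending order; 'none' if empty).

prologue: push r0 → mem[0xb9]=0xb7, sp=0xb9
body[0] sub  r2, r3, r2 → r2=0xb1
body[1] mov  r6, r2 → r6=0xb1
body[2] mov  r1, #0x67 → r1=0x67
body[3] mov  r3, r5 → r3=0x15
body[4] xor  r1, r4, r6 → r1=0xe2
body[5] add  r0, r0, #4 → r0=0xbb
epilogue: pop r0=0xb7, sp=0xba
r3: caller-saved, written=True
r4: callee-saved, written=False
r5: callee-saved, written=False
r6: caller-saved, written=True

SURVIVE = r4,r5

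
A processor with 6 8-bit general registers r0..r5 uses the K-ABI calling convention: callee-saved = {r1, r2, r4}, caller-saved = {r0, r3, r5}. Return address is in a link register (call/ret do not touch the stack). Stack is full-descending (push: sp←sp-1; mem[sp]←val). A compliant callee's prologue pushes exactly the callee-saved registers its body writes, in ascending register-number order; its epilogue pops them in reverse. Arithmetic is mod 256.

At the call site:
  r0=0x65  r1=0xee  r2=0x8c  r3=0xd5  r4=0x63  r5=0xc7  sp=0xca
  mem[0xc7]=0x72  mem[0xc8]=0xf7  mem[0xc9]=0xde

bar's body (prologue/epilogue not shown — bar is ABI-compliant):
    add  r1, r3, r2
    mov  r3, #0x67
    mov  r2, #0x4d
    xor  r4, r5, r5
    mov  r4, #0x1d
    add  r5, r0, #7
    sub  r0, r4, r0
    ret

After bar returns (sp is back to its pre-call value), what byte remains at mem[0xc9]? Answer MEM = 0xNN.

MEM = 0xee

prologue: push r1 -> mem[0xc9]=0xee, sp=0xc9
prologue: push r2 -> mem[0xc8]=0x8c, sp=0xc8
prologue: push r4 -> mem[0xc7]=0x63, sp=0xc7
body[0] add  r1, r3, r2 -> r1=0x61
body[1] mov  r3, #0x67 -> r3=0x67
body[2] mov  r2, #0x4d -> r2=0x4d
body[3] xor  r4, r5, r5 -> r4=0x00
body[4] mov  r4, #0x1d -> r4=0x1d
body[5] add  r5, r0, #7 -> r5=0x6c
body[6] sub  r0, r4, r0 -> r0=0xb8
epilogue: pop r4=0x63, sp=0xc8
epilogue: pop r2=0x8c, sp=0xc9
epilogue: pop r1=0xee, sp=0xca
prologue pushed ['r1', 'r2', 'r4'] at ['0xc9', '0xc8', '0xc7']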